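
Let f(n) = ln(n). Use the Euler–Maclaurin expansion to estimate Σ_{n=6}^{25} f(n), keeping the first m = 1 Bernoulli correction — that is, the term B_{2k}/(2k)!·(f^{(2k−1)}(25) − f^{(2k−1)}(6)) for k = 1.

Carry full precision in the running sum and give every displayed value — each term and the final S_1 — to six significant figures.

The integral term ∫_6^25 ln(x) dx = 50.7213.
½[f(6) + f(25)] = ½[1.79176 + 3.21888] = 2.50532.
Integral + boundary = 53.2267.
Correction k=1: B_{2}/2! · (f^{(1)}(25) − f^{(1)}(6)) = 1/12 · (0.0400000 − 0.166667) = -0.0105556.

S_1 ≈ 53.2161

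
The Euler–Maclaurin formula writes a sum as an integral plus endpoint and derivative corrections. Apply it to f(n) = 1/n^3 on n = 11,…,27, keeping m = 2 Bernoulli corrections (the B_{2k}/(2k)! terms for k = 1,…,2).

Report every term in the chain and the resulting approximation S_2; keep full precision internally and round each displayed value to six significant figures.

S_2 ≈ 0.00386398

∫_11^27 1/x^3 dx evaluates to 0.00344636.
½[f(11) + f(27)] = ½[0.000751315 + 5.08053e-05] = 0.000401060.
Integral + boundary = 0.00384742.
Correction k=1: B_{2}/2! · (f^{(1)}(27) − f^{(1)}(11)) = 1/12 · (-5.64503e-06 − (-0.000204904)) = 1.66049e-05.
After k=1: 0.00386403.
Correction k=2: B_{4}/4! · (f^{(3)}(27) − f^{(3)}(11)) = −1/720 · (-1.54870e-07 − (-3.38684e-05)) = -4.68244e-08.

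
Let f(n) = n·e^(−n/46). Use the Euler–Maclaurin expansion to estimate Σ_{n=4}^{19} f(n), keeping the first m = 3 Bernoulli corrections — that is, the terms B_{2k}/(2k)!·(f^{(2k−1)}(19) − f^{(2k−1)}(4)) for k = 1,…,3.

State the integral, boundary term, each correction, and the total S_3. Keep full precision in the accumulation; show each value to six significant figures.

S_3 ≈ 138.246

The integral term ∫_4^19 x·e^(−x/46) dx = 130.165.
Endpoint term: (f(4) + f(19))/2 = (3.66687 + 12.5710)/2 = 8.11895.
So far: 138.284.
Order-1 term: 1/12 · (0.388350 − 0.837002) = -0.0373877.
After k=1: 138.246.
Order-2 term: −1/720 · (0.000808893 − 0.00126202) = 6.29345e-07.
After k=2: 138.246.
Order-3 term: 1/30240 · (6.77814e-07 − 1.00590e-06) = -1.08494e-11.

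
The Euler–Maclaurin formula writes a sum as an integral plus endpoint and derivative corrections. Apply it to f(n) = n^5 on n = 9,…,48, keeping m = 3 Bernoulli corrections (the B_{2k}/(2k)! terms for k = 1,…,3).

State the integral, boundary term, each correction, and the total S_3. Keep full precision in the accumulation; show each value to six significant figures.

S_3 ≈ 2.16798e+09

Integral: ∫_9^48 x^5 dx = 2.03834e+09.
Endpoint term: (f(9) + f(48))/2 = (59049.0 + 2.54804e+08)/2 = 1.27432e+08.
Running total after boundary: 2.16577e+09.
Correction k=1: B_{2}/2! · (f^{(1)}(48) − f^{(1)}(9)) = 1/12 · (2.65421e+07 − 32805.0) = 2.20911e+06.
Partial sum through k=1: 2.16798e+09.
Correction k=2: B_{4}/4! · (f^{(3)}(48) − f^{(3)}(9)) = −1/720 · (138240 − 4860.00) = -185.250.
Partial sum through k=2: 2.16798e+09.
Correction k=3: B_{6}/6! · (f^{(5)}(48) − f^{(5)}(9)) = 1/30240 · (120.000 − 120.000) = 0.00000.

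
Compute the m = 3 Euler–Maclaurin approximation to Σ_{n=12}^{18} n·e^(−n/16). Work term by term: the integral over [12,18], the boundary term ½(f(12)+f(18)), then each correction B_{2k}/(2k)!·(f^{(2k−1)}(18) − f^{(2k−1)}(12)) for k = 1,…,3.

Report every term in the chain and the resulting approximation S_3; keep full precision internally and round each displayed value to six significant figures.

The integral term ∫_12^18 x·e^(−x/16) dx = 35.0093.
Endpoint term: (f(12) + f(18))/2 = (5.66840 + 5.84374)/2 = 5.75607.
Running total after boundary: 40.7653.
Correction k=1: B_{2}/2! · (f^{(1)}(18) − f^{(1)}(12)) = 1/12 · (-0.0405816 − 0.118092) = -0.0132228.
After k=1: 40.7521.
Correction k=2: B_{4}/4! · (f^{(3)}(18) − f^{(3)}(12)) = −1/720 · (0.00237783 − 0.00415166) = 2.46366e-06.
After k=2: 40.7521.
Correction k=3: B_{6}/6! · (f^{(5)}(18) − f^{(5)}(12)) = 1/30240 · (1.91960e-05 − 3.06329e-05) = -3.78205e-10.

S_3 ≈ 40.7521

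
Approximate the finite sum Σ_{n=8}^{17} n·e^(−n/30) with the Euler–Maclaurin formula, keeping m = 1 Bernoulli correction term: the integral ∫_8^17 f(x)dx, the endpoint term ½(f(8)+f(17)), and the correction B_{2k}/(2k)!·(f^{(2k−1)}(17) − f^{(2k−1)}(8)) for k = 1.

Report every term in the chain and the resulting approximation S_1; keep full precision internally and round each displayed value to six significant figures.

The integral term ∫_8^17 x·e^(−x/30) dx = 73.1050.
Boundary: ½(f(8) + f(17)) = ½(6.12743 + 9.64603) = 7.88673.
So far: 80.9918.
k=1: B_{2}/(2)! × [f^{(1)}(17) − f^{(1)}(8)] = 1/12 × (0.245879 − 0.561681) = -0.0263168.

S_1 ≈ 80.9654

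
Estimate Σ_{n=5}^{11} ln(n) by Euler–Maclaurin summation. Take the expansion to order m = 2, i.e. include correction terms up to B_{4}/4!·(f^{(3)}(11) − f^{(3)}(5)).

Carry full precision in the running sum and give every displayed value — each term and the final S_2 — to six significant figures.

Integral: ∫_5^11 ln(x) dx = 12.3297.
Boundary: ½(f(5) + f(11)) = ½(1.60944 + 2.39790) = 2.00367.
Running total after boundary: 14.3333.
Order-1 term: 1/12 · (0.0909091 − 0.200000) = -0.00909091.
Running total after k=1: 14.3242.
Order-2 term: −1/720 · (0.00150263 − 0.0160000) = 2.01352e-05.

S_2 ≈ 14.3243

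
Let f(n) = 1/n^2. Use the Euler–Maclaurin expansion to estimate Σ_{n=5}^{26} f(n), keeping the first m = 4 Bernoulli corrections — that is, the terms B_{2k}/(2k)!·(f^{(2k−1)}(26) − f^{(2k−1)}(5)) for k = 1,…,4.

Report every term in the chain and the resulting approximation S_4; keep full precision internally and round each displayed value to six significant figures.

The integral term ∫_5^26 1/x^2 dx = 0.161538.
Endpoint term: (f(5) + f(26))/2 = (0.0400000 + 0.00147929)/2 = 0.0207396.
Integral + boundary = 0.182278.
Order-1 term: 1/12 · (-0.000113792 − (-0.0160000)) = 0.00132385.
Partial sum through k=1: 0.183602.
Order-2 term: −1/720 · (-2.01997e-06 − (-0.00768000)) = -1.06639e-05.
Partial sum through k=2: 0.183591.
Order-3 term: 1/30240 · (-8.96436e-08 − (-0.00921600)) = 3.04759e-07.
Partial sum through k=3: 0.183592.
Order-4 term: −1/1209600 · (-7.42609e-09 − (-0.0206438)) = -1.70667e-08.

S_4 ≈ 0.183592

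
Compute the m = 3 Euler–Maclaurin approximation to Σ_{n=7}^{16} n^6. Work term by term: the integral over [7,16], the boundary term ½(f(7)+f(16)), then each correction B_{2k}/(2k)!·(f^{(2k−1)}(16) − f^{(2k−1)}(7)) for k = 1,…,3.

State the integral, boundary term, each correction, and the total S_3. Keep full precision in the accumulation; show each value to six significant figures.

S_3 ≈ 4.71930e+07

The integral term ∫_7^16 x^6 dx = 3.82303e+07.
Endpoint term: (f(7) + f(16))/2 = (117649 + 1.67772e+07)/2 = 8.44743e+06.
Integral + boundary = 4.66777e+07.
Order-1 term: 1/12 · (6.29146e+06 − 100842) = 515884.
Partial sum through k=1: 4.71936e+07.
Order-2 term: −1/720 · (491520 − 41160.0) = -625.500.
Partial sum through k=2: 4.71930e+07.
Order-3 term: 1/30240 · (11520.0 − 5040.00) = 0.214286.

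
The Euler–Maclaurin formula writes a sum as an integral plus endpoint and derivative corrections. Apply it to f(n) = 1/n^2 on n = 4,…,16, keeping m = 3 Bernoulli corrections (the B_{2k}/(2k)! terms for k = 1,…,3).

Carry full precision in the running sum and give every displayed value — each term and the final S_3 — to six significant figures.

S_3 ≈ 0.223236

The integral term ∫_4^16 1/x^2 dx = 0.187500.
Endpoint term: (f(4) + f(16))/2 = (0.0625000 + 0.00390625)/2 = 0.0332031.
Running total after boundary: 0.220703.
Order-1 term: 1/12 · (-0.000488281 − (-0.0312500)) = 0.00256348.
Running total after k=1: 0.223267.
Order-2 term: −1/720 · (-2.28882e-05 − (-0.0234375)) = -3.25203e-05.
Running total after k=2: 0.223234.
Order-3 term: 1/30240 · (-2.68221e-06 − (-0.0439453)) = 1.45313e-06.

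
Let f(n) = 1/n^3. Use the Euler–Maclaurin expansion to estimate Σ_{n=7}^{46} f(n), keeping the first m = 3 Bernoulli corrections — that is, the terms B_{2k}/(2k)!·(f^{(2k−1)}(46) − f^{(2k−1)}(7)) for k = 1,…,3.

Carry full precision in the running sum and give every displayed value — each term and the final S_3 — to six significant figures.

Integral: ∫_7^46 1/x^3 dx = 0.00996779.
Boundary: ½(f(7) + f(46)) = ½(0.00291545 + 1.02737e-05) = 0.00146286.
Running total after boundary: 0.0114306.
Correction k=1: B_{2}/2! · (f^{(1)}(46) − f^{(1)}(7)) = 1/12 · (-6.70023e-07 − (-0.00124948)) = 0.000104067.
Partial sum through k=1: 0.0115347.
Correction k=2: B_{4}/4! · (f^{(3)}(46) − f^{(3)}(7)) = −1/720 · (-6.33292e-09 − (-0.000509992)) = -7.08313e-07.
Partial sum through k=2: 0.0115340.
Correction k=3: B_{6}/6! · (f^{(5)}(46) − f^{(5)}(7)) = 1/30240 · (-1.25701e-10 − (-0.000437136)) = 1.44555e-08.

S_3 ≈ 0.0115340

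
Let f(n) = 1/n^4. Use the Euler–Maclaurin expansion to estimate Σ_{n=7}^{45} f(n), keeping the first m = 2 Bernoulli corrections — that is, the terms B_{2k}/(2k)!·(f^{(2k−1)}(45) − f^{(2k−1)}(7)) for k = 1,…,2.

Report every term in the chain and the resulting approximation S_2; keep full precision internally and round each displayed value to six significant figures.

S_2 ≈ 0.00119616

∫_7^45 1/x^4 dx evaluates to 0.000968159.
Endpoint term: (f(7) + f(45))/2 = (0.000416493 + 2.43865e-07)/2 = 0.000208368.
Integral + boundary = 0.00117653.
Correction k=1: B_{2}/2! · (f^{(1)}(45) − f^{(1)}(7)) = 1/12 · (-2.16769e-08 − (-0.000237996)) = 1.98312e-05.
Running total after k=1: 0.00119636.
Correction k=2: B_{4}/4! · (f^{(3)}(45) − f^{(3)}(7)) = −1/720 · (-3.21139e-10 − (-0.000145712)) = -2.02377e-07.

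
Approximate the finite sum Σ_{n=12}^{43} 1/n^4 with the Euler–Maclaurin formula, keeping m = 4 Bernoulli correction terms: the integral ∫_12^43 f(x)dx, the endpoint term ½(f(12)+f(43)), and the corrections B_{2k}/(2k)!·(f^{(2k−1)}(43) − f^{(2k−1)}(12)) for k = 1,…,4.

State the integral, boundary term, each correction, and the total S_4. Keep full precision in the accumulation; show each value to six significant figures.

S_4 ≈ 0.000214300

∫_12^43 1/x^4 dx evaluates to 0.000188709.
½[f(12) + f(43)] = ½[4.82253e-05 + 2.92500e-07] = 2.42589e-05.
So far: 0.000212968.
Order-1 term: 1/12 · (-2.72093e-08 − (-1.60751e-05)) = 1.33732e-06.
Running total after k=1: 0.000214305.
Order-2 term: −1/720 · (-4.41471e-10 − (-3.34898e-06)) = -4.65075e-09.
Running total after k=2: 0.000214300.
Order-3 term: 1/30240 · (-1.33707e-11 − (-1.30238e-06)) = 4.30677e-11.
Running total after k=3: 0.000214300.
Order-4 term: −1/1209600 · (-6.50817e-13 − (-8.13988e-07)) = -6.72939e-13.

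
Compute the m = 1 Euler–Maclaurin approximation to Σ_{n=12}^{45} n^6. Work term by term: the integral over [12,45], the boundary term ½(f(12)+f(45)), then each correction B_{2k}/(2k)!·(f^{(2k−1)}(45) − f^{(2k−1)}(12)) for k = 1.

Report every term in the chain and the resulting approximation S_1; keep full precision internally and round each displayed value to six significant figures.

Integral: ∫_12^45 x^6 dx = 5.33762e+10.
Boundary: ½(f(12) + f(45)) = ½(2.98598e+06 + 8.30377e+09) = 4.15338e+09.
Integral + boundary = 5.75296e+10.
Correction k=1: B_{2}/2! · (f^{(1)}(45) − f^{(1)}(12)) = 1/12 · (1.10717e+09 − 1.49299e+06) = 9.21396e+07.

S_1 ≈ 5.76217e+10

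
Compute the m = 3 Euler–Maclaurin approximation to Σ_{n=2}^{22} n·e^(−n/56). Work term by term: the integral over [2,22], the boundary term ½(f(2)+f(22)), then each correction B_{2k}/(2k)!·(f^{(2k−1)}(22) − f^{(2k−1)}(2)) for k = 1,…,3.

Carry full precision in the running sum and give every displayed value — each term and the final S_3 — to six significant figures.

S_3 ≈ 193.448

∫_2^22 x·e^(−x/56) dx evaluates to 185.100.
½[f(2) + f(22)] = ½[1.92983 + 14.8528] = 8.39129.
Integral + boundary = 193.491.
Order-1 term: 1/12 · (0.409897 − 0.930455) = -0.0433798.
Partial sum through k=1: 193.448.
Order-2 term: −1/720 · (0.000561272 − 0.000912081) = 4.87235e-07.
Partial sum through k=2: 193.448.
Order-3 term: 1/30240 · (3.16274e-07 − 4.87073e-07) = -5.64811e-12.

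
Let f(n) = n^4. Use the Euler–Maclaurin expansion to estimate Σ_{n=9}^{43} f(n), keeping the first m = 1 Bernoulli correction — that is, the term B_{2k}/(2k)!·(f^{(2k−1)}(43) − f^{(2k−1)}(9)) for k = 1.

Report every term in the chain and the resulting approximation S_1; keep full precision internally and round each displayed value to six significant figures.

The integral term ∫_9^43 x^4 dx = 2.93899e+07.
½[f(9) + f(43)] = ½[6561.00 + 3.41880e+06] = 1.71268e+06.
So far: 3.11026e+07.
k=1: B_{2}/(2)! × [f^{(1)}(43) − f^{(1)}(9)] = 1/12 × (318028 − 2916.00) = 26259.3.

S_1 ≈ 3.11288e+07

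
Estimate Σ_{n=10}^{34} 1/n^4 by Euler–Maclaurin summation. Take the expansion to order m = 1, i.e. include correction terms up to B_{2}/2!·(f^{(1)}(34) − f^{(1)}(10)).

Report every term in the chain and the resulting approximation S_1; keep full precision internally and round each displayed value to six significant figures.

S_1 ≈ 0.000378553

Integral: ∫_10^34 1/x^4 dx = 0.000324852.
Boundary: ½(f(10) + f(34)) = ½(0.000100000 + 7.48315e-07) = 5.03742e-05.
So far: 0.000375227.
Correction k=1: B_{2}/2! · (f^{(1)}(34) − f^{(1)}(10)) = 1/12 · (-8.80370e-08 − (-4.00000e-05)) = 3.32600e-06.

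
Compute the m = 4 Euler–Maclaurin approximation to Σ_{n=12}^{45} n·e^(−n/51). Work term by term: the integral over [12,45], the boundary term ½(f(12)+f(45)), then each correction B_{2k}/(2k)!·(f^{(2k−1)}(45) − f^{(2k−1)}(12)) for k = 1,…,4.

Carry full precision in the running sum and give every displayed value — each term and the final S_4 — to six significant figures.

The integral term ∫_12^45 x·e^(−x/51) dx = 513.353.
Boundary: ½(f(12) + f(45)) = ½(9.48406 + 18.6214) = 14.0527.
So far: 527.405.
Correction k=1: B_{2}/2! · (f^{(1)}(45) − f^{(1)}(12)) = 1/12 · (0.0486833 − 0.604376) = -0.0463078.
After k=1: 527.359.
Correction k=2: B_{4}/4! · (f^{(3)}(45) − f^{(3)}(12)) = −1/720 · (0.000336909 − 0.000840082) = 6.98852e-07.
After k=2: 527.359.
Correction k=3: B_{6}/6! · (f^{(5)}(45) − f^{(5)}(12)) = 1/30240 · (2.51865e-07 − 5.56632e-07) = -1.00783e-11.
After k=3: 527.359.
Correction k=4: B_{8}/8! · (f^{(7)}(45) − f^{(7)}(12)) = −1/1209600 · (1.43867e-10 − 3.03837e-10) = 1.32250e-16.

S_4 ≈ 527.359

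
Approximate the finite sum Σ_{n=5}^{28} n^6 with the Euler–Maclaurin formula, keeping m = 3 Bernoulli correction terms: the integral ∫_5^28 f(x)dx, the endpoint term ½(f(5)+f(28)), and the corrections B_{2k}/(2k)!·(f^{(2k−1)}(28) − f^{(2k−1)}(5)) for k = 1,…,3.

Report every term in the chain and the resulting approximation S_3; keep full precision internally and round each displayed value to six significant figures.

S_3 ≈ 2.17710e+09

The integral term ∫_5^28 x^6 dx = 1.92755e+09.
Endpoint term: (f(5) + f(28))/2 = (15625.0 + 4.81890e+08)/2 = 2.40953e+08.
So far: 2.16850e+09.
Correction k=1: B_{2}/2! · (f^{(1)}(28) − f^{(1)}(5)) = 1/12 · (1.03262e+08 − 18750.0) = 8.60362e+06.
Running total after k=1: 2.17711e+09.
Correction k=2: B_{4}/4! · (f^{(3)}(28) − f^{(3)}(5)) = −1/720 · (2.63424e+06 − 15000.0) = -3637.83.
Running total after k=2: 2.17710e+09.
Correction k=3: B_{6}/6! · (f^{(5)}(28) − f^{(5)}(5)) = 1/30240 · (20160.0 − 3600.00) = 0.547619.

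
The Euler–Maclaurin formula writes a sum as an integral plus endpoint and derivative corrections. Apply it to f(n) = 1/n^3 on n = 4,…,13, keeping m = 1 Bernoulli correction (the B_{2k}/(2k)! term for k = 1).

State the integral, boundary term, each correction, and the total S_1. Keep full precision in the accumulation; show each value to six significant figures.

S_1 ≈ 0.0372993

∫_4^13 1/x^3 dx evaluates to 0.0282914.
Boundary: ½(f(4) + f(13)) = ½(0.0156250 + 0.000455166) = 0.00804008.
Running total after boundary: 0.0363315.
k=1: B_{2}/(2)! × [f^{(1)}(13) − f^{(1)}(4)] = 1/12 × (-0.000105038 − (-0.0117188)) = 0.000967809.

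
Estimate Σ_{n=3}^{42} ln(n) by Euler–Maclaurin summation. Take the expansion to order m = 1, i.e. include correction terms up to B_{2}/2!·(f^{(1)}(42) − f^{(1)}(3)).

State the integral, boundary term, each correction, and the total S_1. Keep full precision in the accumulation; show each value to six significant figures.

S_1 ≈ 117.079

The integral term ∫_3^42 ln(x) dx = 114.686.
½[f(3) + f(42)] = ½[1.09861 + 3.73767] = 2.41814.
Running total after boundary: 117.104.
Correction k=1: B_{2}/2! · (f^{(1)}(42) − f^{(1)}(3)) = 1/12 · (0.0238095 − 0.333333) = -0.0257937.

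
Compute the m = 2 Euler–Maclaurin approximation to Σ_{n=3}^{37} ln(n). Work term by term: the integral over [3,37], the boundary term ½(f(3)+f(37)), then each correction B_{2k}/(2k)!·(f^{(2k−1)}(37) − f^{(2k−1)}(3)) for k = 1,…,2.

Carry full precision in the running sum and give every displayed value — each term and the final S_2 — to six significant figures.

∫_3^37 ln(x) dx evaluates to 96.3081.
Endpoint term: (f(3) + f(37))/2 = (1.09861 + 3.61092)/2 = 2.35477.
Integral + boundary = 98.6629.
k=1: B_{2}/(2)! × [f^{(1)}(37) − f^{(1)}(3)] = 1/12 × (0.0270270 − 0.333333) = -0.0255255.
Partial sum through k=1: 98.6374.
k=2: B_{4}/(4)! × [f^{(3)}(37) − f^{(3)}(3)] = −1/720 × (3.94843e-05 − 0.0740741) = 0.000102826.

S_2 ≈ 98.6375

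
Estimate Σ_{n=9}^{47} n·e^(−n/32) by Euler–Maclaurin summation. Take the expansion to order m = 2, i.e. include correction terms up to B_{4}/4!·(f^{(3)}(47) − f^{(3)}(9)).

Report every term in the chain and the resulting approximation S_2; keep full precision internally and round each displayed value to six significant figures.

S_2 ≈ 417.123

Integral: ∫_9^47 x·e^(−x/32) dx = 408.371.
Boundary: ½(f(9) + f(47)) = ½(6.79356 + 10.8200) = 8.80679.
So far: 417.178.
Order-1 term: 1/12 · (-0.107912 − 0.542541) = -0.0542044.
After k=1: 417.123.
Order-2 term: −1/720 · (0.000344252 − 0.00200412) = 2.30537e-06.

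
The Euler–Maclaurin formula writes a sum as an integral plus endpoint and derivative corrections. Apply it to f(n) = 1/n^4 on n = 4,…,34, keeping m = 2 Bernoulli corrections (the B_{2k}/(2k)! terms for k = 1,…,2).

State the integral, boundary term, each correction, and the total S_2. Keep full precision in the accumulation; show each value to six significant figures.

The integral term ∫_4^34 1/x^4 dx = 0.00519985.
½[f(4) + f(34)] = ½[0.00390625 + 7.48315e-07] = 0.00195350.
So far: 0.00715335.
k=1: B_{2}/(2)! × [f^{(1)}(34) − f^{(1)}(4)] = 1/12 × (-8.80370e-08 − (-0.00390625)) = 0.000325513.
Running total after k=1: 0.00747887.
k=2: B_{4}/(4)! × [f^{(3)}(34) − f^{(3)}(4)] = −1/720 × (-2.28470e-09 − (-0.00732422)) = -1.01725e-05.

S_2 ≈ 0.00746869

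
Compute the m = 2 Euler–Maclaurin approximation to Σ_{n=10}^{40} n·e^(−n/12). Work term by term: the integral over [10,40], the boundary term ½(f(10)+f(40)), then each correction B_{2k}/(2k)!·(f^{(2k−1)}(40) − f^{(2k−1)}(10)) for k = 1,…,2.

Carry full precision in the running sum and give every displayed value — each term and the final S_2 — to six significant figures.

S_2 ≈ 95.3469

The integral term ∫_10^40 x·e^(−x/12) dx = 92.4734.
½[f(10) + f(40)] = ½[4.34598 + 1.42696] = 2.88647.
Running total after boundary: 95.3598.
Order-1 term: 1/12 · (-0.0832393 − 0.0724330) = -0.0129727.
Running total after k=1: 95.3469.
Order-2 term: −1/720 · (-8.25787e-05 − 0.00653909) = 9.19677e-06.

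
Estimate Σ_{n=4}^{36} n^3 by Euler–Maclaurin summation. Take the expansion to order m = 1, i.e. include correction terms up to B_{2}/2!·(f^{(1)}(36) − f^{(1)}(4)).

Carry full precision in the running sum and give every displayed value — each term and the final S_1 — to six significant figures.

S_1 ≈ 443520

The integral term ∫_4^36 x^3 dx = 419840.
Boundary: ½(f(4) + f(36)) = ½(64.0000 + 46656.0) = 23360.0.
Integral + boundary = 443200.
k=1: B_{2}/(2)! × [f^{(1)}(36) − f^{(1)}(4)] = 1/12 × (3888.00 − 48.0000) = 320.000.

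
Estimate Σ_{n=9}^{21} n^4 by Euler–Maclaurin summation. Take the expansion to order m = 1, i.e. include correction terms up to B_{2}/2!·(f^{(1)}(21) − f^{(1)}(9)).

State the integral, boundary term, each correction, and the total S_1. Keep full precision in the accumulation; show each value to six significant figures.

∫_9^21 x^4 dx evaluates to 805010.
Endpoint term: (f(9) + f(21))/2 = (6561.00 + 194481)/2 = 100521.
Integral + boundary = 905531.
k=1: B_{2}/(2)! × [f^{(1)}(21) − f^{(1)}(9)] = 1/12 × (37044.0 − 2916.00) = 2844.00.

S_1 ≈ 908375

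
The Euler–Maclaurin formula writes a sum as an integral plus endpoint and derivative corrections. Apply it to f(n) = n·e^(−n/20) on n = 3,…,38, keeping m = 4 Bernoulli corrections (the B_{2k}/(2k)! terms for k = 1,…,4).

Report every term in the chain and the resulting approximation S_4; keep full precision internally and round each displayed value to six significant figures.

The integral term ∫_3^38 x·e^(−x/20) dx = 222.426.
Endpoint term: (f(3) + f(38))/2 = (2.58212 + 5.68361)/2 = 4.13287.
Running total after boundary: 226.559.
Order-1 term: 1/12 · (-0.134612 − 0.731602) = -0.0721845.
Partial sum through k=1: 226.487.
Order-2 term: −1/720 · (0.000411314 − 0.00613254) = 7.94615e-06.
Partial sum through k=2: 226.487.
Order-3 term: 1/30240 · (2.89789e-06 − 2.60902e-05) = -7.66942e-10.
Partial sum through k=3: 226.487.
Order-4 term: −1/1209600 · (1.19187e-08 − 9.21227e-08) = 6.63061e-14.

S_4 ≈ 226.487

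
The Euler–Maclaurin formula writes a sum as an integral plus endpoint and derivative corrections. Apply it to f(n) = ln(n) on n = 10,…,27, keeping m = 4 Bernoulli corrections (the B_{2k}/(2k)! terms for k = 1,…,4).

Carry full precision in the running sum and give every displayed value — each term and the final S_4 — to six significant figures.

∫_10^27 ln(x) dx evaluates to 48.9617.
½[f(10) + f(27)] = ½[2.30259 + 3.29584] = 2.79921.
So far: 51.7610.
Order-1 term: 1/12 · (0.0370370 − 0.100000) = -0.00524691.
After k=1: 51.7557.
Order-2 term: −1/720 · (0.000101611 − 0.00200000) = 2.63665e-06.
After k=2: 51.7557.
Order-3 term: 1/30240 · (1.67260e-06 − 0.000240000) = -7.88120e-09.
After k=3: 51.7557.
Order-4 term: −1/1209600 · (6.88313e-08 − 7.20000e-05) = 5.94669e-11.

S_4 ≈ 51.7557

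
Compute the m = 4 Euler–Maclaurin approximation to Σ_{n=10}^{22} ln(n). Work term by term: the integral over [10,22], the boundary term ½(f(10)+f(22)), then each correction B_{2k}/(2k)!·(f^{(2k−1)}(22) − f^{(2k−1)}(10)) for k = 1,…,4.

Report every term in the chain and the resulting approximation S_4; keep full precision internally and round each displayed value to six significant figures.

S_4 ≈ 35.6694

Integral: ∫_10^22 ln(x) dx = 32.9771.
Endpoint term: (f(10) + f(22))/2 = (2.30259 + 3.09104)/2 = 2.69681.
Running total after boundary: 35.6739.
Correction k=1: B_{2}/2! · (f^{(1)}(22) − f^{(1)}(10)) = 1/12 · (0.0454545 − 0.100000) = -0.00454545.
After k=1: 35.6694.
Correction k=2: B_{4}/4! · (f^{(3)}(22) − f^{(3)}(10)) = −1/720 · (0.000187829 − 0.00200000) = 2.51690e-06.
After k=2: 35.6694.
Correction k=3: B_{6}/6! · (f^{(5)}(22) − f^{(5)}(10)) = 1/30240 · (4.65691e-06 − 0.000240000) = -7.78251e-09.
After k=3: 35.6694.
Correction k=4: B_{8}/8! · (f^{(7)}(22) − f^{(7)}(10)) = −1/1209600 · (2.88651e-07 − 7.20000e-05) = 5.92852e-11.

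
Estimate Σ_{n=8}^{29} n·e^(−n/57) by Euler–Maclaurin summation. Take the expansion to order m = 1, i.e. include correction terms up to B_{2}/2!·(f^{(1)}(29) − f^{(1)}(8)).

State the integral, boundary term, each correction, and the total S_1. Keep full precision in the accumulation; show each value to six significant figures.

The integral term ∫_8^29 x·e^(−x/57) dx = 272.596.
Boundary: ½(f(8) + f(29)) = ½(6.95243 + 17.4358) = 12.1941.
Integral + boundary = 284.790.
Correction k=1: B_{2}/2! · (f^{(1)}(29) − f^{(1)}(8)) = 1/12 · (0.295343 − 0.747081) = -0.0376448.

S_1 ≈ 284.752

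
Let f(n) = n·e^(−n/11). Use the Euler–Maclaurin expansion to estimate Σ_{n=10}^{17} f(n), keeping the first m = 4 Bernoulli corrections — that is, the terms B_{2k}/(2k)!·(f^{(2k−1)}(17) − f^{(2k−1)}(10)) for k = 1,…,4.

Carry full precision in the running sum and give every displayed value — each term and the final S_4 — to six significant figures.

S_4 ≈ 31.2115

Integral: ∫_10^17 x·e^(−x/11) dx = 27.3975.
Boundary: ½(f(10) + f(17)) = ½(4.02890 + 3.62465) = 3.82678.
Running total after boundary: 31.2242.
Order-1 term: 1/12 · (-0.116299 − 0.0366264) = -0.0127438.
Running total after k=1: 31.2115.
Order-2 term: −1/720 · (0.00256306 − 0.00696204) = 6.10969e-06.
Running total after k=2: 31.2115.
Order-3 term: 1/30240 · (5.03081e-05 − 0.000112573) = -2.05904e-09.
Running total after k=3: 31.2115.
Order-4 term: −1/1209600 · (6.56478e-07 − 1.38520e-06) = 6.02450e-13.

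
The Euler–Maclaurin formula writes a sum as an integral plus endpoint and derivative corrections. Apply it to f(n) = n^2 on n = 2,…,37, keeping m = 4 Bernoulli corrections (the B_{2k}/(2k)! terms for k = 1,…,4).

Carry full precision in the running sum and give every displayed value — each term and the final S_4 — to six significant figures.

Integral: ∫_2^37 x^2 dx = 16881.7.
Endpoint term: (f(2) + f(37))/2 = (4.00000 + 1369.00)/2 = 686.500.
Running total after boundary: 17568.2.
Order-1 term: 1/12 · (74.0000 − 4.00000) = 5.83333.
Partial sum through k=1: 17574.0.
Order-2 term: −1/720 · (0.00000 − 0.00000) = 0.00000.
Partial sum through k=2: 17574.0.
Order-3 term: 1/30240 · (0.00000 − 0.00000) = 0.00000.
Partial sum through k=3: 17574.0.
Order-4 term: −1/1209600 · (0.00000 − 0.00000) = 0.00000.

S_4 ≈ 17574.0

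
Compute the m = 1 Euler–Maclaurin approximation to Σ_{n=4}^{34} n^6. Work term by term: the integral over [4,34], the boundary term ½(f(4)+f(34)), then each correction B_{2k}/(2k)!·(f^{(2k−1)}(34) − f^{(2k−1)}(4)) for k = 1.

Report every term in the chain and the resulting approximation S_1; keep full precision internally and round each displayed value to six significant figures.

S_1 ≈ 8.29845e+09

Integral: ∫_4^34 x^6 dx = 7.50333e+09.
½[f(4) + f(34)] = ½[4096.00 + 1.54480e+09] = 7.72404e+08.
Integral + boundary = 8.27574e+09.
Correction k=1: B_{2}/2! · (f^{(1)}(34) − f^{(1)}(4)) = 1/12 · (2.72613e+08 − 6144.00) = 2.27172e+07.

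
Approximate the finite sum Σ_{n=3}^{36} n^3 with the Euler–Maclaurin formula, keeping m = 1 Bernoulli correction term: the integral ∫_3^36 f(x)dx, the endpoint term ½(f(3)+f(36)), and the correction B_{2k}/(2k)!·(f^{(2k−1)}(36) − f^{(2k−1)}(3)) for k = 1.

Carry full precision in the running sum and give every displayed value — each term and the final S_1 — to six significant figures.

∫_3^36 x^3 dx evaluates to 419884.
Endpoint term: (f(3) + f(36))/2 = (27.0000 + 46656.0)/2 = 23341.5.
So far: 443225.
Order-1 term: 1/12 · (3888.00 − 27.0000) = 321.750.

S_1 ≈ 443547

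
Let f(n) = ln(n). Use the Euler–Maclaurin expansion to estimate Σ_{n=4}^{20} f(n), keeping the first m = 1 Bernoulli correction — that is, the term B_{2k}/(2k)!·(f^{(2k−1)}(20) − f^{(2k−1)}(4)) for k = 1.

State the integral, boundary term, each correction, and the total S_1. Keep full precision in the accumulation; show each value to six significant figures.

S_1 ≈ 40.5438

Integral: ∫_4^20 ln(x) dx = 38.3695.
Endpoint term: (f(4) + f(20))/2 = (1.38629 + 2.99573)/2 = 2.19101.
Running total after boundary: 40.5605.
Order-1 term: 1/12 · (0.0500000 − 0.250000) = -0.0166667.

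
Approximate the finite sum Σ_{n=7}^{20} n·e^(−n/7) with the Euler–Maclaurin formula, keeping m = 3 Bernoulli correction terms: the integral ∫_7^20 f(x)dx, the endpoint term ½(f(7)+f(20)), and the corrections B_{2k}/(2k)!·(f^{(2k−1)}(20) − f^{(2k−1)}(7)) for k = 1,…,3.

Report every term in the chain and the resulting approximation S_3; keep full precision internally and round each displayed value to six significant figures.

S_3 ≈ 27.0505

∫_7^20 x·e^(−x/7) dx evaluates to 25.1974.
Boundary: ½(f(7) + f(20)) = ½(2.57516 + 1.14865) = 1.86190.
Integral + boundary = 27.0593.
Order-1 term: 1/12 · (-0.106661 − 0.00000) = -0.00888838.
After k=1: 27.0504.
Order-2 term: −1/720 · (0.000167442 − 0.0150155) = 2.06223e-05.
After k=2: 27.0505.
Order-3 term: 1/30240 · (5.12578e-05 − 0.000612877) = -1.85721e-08.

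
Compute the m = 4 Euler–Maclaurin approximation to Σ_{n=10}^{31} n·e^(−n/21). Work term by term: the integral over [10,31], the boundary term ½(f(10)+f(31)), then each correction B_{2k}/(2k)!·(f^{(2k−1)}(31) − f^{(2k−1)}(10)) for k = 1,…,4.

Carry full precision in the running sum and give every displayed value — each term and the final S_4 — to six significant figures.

S_4 ≈ 161.448

Integral: ∫_10^31 x·e^(−x/21) dx = 154.836.
Endpoint term: (f(10) + f(31))/2 = (6.21145 + 7.08370)/2 = 6.64758.
So far: 161.484.
Order-1 term: 1/12 · (-0.108813 − 0.325362) = -0.0361812.
Partial sum through k=1: 161.448.
Order-2 term: −1/720 · (0.000789570 − 0.00355477) = 3.84055e-06.
Partial sum through k=2: 161.448.
Order-3 term: 1/30240 · (4.14032e-06 − 1.44484e-05) = -3.40876e-10.
Partial sum through k=3: 161.448.
Order-4 term: −1/1209600 · (1.47171e-08 − 4.72475e-08) = 2.68935e-14.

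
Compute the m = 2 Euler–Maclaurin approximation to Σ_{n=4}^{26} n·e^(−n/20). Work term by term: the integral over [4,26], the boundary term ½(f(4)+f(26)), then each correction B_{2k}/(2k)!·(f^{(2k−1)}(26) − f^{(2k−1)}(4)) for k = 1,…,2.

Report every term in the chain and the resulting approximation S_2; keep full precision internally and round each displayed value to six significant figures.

Integral: ∫_4^26 x·e^(−x/20) dx = 142.262.
½[f(4) + f(26)] = ½[3.27492 + 7.08583] = 5.18037.
Integral + boundary = 147.442.
Correction k=1: B_{2}/2! · (f^{(1)}(26) − f^{(1)}(4)) = 1/12 · (-0.0817595 − 0.654985) = -0.0613953.
After k=1: 147.380.
Correction k=2: B_{4}/4! · (f^{(3)}(26) − f^{(3)}(4)) = −1/720 · (0.00115826 − 0.00573112) = 6.35119e-06.

S_2 ≈ 147.380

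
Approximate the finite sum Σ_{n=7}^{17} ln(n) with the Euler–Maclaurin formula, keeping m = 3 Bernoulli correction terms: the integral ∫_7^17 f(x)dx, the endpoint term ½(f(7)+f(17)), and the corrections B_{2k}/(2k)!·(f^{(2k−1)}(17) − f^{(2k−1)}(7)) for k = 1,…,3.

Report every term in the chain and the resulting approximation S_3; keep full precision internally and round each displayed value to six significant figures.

S_3 ≈ 26.9258

∫_7^17 ln(x) dx evaluates to 24.5433.
½[f(7) + f(17)] = ½[1.94591 + 2.83321] = 2.38956.
Integral + boundary = 26.9328.
Correction k=1: B_{2}/2! · (f^{(1)}(17) − f^{(1)}(7)) = 1/12 · (0.0588235 − 0.142857) = -0.00700280.
Running total after k=1: 26.9258.
Correction k=2: B_{4}/4! · (f^{(3)}(17) − f^{(3)}(7)) = −1/720 · (0.000407083 − 0.00583090) = 7.53308e-06.
Running total after k=2: 26.9258.
Correction k=3: B_{6}/6! · (f^{(5)}(17) − f^{(5)}(7)) = 1/30240 · (1.69031e-05 − 0.00142798) = -4.66625e-08.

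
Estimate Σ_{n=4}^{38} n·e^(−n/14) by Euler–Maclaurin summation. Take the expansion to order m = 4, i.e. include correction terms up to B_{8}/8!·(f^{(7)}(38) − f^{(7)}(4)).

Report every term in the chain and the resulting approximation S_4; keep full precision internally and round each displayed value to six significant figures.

S_4 ≈ 143.848

Integral: ∫_4^38 x·e^(−x/14) dx = 141.141.
Endpoint term: (f(4) + f(38))/2 = (3.00591 + 2.51759)/2 = 2.76175.
Integral + boundary = 143.902.
Correction k=1: B_{2}/2! · (f^{(1)}(38) − f^{(1)}(4)) = 1/12 · (-0.113575 − 0.536769) = -0.0541954.
After k=1: 143.848.
Correction k=2: B_{4}/4! · (f^{(3)}(38) − f^{(3)}(4)) = −1/720 · (9.65776e-05 − 0.0104068) = 1.43197e-05.
After k=2: 143.848.
Correction k=3: B_{6}/6! · (f^{(5)}(38) − f^{(5)}(4)) = 1/30240 · (3.94194e-06 − 9.22188e-05) = -2.91921e-09.
After k=3: 143.848.
Correction k=4: B_{8}/8! · (f^{(7)}(38) − f^{(7)}(4)) = −1/1209600 · (3.77099e-08 − 6.70112e-07) = 5.22819e-13.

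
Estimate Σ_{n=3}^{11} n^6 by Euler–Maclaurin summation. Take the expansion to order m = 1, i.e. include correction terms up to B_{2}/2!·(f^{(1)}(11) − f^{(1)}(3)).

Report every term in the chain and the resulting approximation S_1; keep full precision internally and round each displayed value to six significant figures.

S_1 ≈ 3.75012e+06

Integral: ∫_3^11 x^6 dx = 2.78357e+06.
Boundary: ½(f(3) + f(11)) = ½(729.000 + 1.77156e+06) = 886145.
Running total after boundary: 3.66971e+06.
Order-1 term: 1/12 · (966306 − 1458.00) = 80404.0.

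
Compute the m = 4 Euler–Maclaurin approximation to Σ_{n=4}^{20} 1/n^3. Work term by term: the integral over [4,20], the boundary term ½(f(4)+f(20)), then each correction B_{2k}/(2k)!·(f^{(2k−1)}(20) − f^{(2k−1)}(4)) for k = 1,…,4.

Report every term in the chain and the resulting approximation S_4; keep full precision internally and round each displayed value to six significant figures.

S_4 ≈ 0.0388308

∫_4^20 1/x^3 dx evaluates to 0.0300000.
Boundary: ½(f(4) + f(20)) = ½(0.0156250 + 0.000125000) = 0.00787500.
So far: 0.0378750.
Correction k=1: B_{2}/2! · (f^{(1)}(20) − f^{(1)}(4)) = 1/12 · (-1.87500e-05 − (-0.0117188)) = 0.000975000.
Partial sum through k=1: 0.0388500.
Correction k=2: B_{4}/4! · (f^{(3)}(20) − f^{(3)}(4)) = −1/720 · (-9.37500e-07 − (-0.0146484)) = -2.03437e-05.
Partial sum through k=2: 0.0388297.
Correction k=3: B_{6}/6! · (f^{(5)}(20) − f^{(5)}(4)) = 1/30240 · (-9.84375e-08 − (-0.0384521)) = 1.27156e-06.
Partial sum through k=3: 0.0388309.
Correction k=4: B_{8}/8! · (f^{(7)}(20) − f^{(7)}(4)) = −1/1209600 · (-1.77188e-08 − (-0.173035)) = -1.43051e-07.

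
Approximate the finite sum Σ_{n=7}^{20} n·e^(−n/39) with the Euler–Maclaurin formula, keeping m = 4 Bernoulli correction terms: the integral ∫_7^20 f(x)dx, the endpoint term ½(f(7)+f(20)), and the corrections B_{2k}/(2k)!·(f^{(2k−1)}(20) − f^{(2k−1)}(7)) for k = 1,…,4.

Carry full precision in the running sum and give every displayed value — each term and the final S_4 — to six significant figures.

The integral term ∫_7^20 x·e^(−x/39) dx = 121.395.
Boundary: ½(f(7) + f(20)) = ½(5.84989 + 11.9761) = 8.91299.
Running total after boundary: 130.308.
Correction k=1: B_{2}/2! · (f^{(1)}(20) − f^{(1)}(7)) = 1/12 · (0.291725 − 0.685701) = -0.0328314.
Partial sum through k=1: 130.275.
Correction k=2: B_{4}/4! · (f^{(3)}(20) − f^{(3)}(7)) = −1/720 · (0.000979181 − 0.00154970) = 7.92393e-07.
Partial sum through k=2: 130.275.
Correction k=3: B_{6}/6! · (f^{(5)}(20) − f^{(5)}(7)) = 1/30240 · (1.16145e-06 − 1.74134e-06) = -1.91764e-11.
Partial sum through k=3: 130.275.
Correction k=4: B_{8}/8! · (f^{(7)}(20) − f^{(7)}(7)) = −1/1209600 · (1.10396e-09 − 1.61987e-09) = 4.26510e-16.

S_4 ≈ 130.275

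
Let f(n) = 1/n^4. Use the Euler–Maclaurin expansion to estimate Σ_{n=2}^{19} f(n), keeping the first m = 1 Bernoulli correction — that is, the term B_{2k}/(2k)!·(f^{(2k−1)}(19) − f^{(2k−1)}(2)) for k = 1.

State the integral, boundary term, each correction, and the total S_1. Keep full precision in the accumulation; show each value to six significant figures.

The integral term ∫_2^19 1/x^4 dx = 0.0416181.
Endpoint term: (f(2) + f(19))/2 = (0.0625000 + 7.67336e-06)/2 = 0.0312538.
Running total after boundary: 0.0728719.
k=1: B_{2}/(2)! × [f^{(1)}(19) − f^{(1)}(2)] = 1/12 × (-1.61544e-06 − (-0.125000)) = 0.0104165.

S_1 ≈ 0.0832884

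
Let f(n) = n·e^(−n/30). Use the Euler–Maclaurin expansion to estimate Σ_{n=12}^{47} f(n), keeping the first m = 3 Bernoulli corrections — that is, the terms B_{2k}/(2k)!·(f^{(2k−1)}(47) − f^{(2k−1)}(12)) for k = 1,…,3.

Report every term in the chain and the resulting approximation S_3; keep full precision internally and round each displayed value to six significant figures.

The integral term ∫_12^47 x·e^(−x/30) dx = 362.414.
½[f(12) + f(47)] = ½[8.04384 + 9.81077] = 8.92731.
Running total after boundary: 371.342.
Order-1 term: 1/12 · (-0.118286 − 0.402192) = -0.0433732.
After k=1: 371.298.
Order-2 term: −1/720 · (0.000332437 − 0.00193648) = 2.22784e-06.
After k=2: 371.298.
Order-3 term: 1/30240 · (8.84782e-07 − 3.80676e-06) = -9.66261e-11.

S_3 ≈ 371.298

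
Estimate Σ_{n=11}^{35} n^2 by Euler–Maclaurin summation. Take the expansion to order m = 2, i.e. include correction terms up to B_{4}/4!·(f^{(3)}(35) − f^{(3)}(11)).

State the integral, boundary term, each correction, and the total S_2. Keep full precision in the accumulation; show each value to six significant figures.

S_2 ≈ 14525.0

Integral: ∫_11^35 x^2 dx = 13848.0.
Endpoint term: (f(11) + f(35))/2 = (121.000 + 1225.00)/2 = 673.000.
Running total after boundary: 14521.0.
k=1: B_{2}/(2)! × [f^{(1)}(35) − f^{(1)}(11)] = 1/12 × (70.0000 − 22.0000) = 4.00000.
Running total after k=1: 14525.0.
k=2: B_{4}/(4)! × [f^{(3)}(35) − f^{(3)}(11)] = −1/720 × (0.00000 − 0.00000) = 0.00000.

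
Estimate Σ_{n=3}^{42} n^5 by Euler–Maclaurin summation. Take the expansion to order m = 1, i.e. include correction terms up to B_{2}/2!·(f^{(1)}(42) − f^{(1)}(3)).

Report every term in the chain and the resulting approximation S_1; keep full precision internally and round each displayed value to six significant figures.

∫_3^42 x^5 dx evaluates to 9.14839e+08.
Boundary: ½(f(3) + f(42)) = ½(243.000 + 1.30691e+08) = 6.53457e+07.
Integral + boundary = 9.80184e+08.
Order-1 term: 1/12 · (1.55585e+07 − 405.000) = 1.29651e+06.

S_1 ≈ 9.81481e+08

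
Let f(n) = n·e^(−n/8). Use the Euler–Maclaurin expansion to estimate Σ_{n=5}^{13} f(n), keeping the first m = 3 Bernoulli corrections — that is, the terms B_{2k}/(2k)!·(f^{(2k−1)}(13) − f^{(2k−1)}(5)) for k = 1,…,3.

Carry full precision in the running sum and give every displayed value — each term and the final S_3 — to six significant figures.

The integral term ∫_5^13 x·e^(−x/8) dx = 22.5860.
½[f(5) + f(13)] = ½[2.67631 + 2.55985] = 2.61808.
Integral + boundary = 25.2041.
k=1: B_{2}/(2)! × [f^{(1)}(13) − f^{(1)}(5)] = 1/12 × (-0.123070 − 0.200723) = -0.0269827.
Running total after k=1: 25.1771.
k=2: B_{4}/(4)! × [f^{(3)}(13) − f^{(3)}(5)] = −1/720 × (0.00423052 − 0.0198632) = 2.17121e-05.
Running total after k=2: 25.1771.
k=3: B_{6}/(6)! × [f^{(5)}(13) − f^{(5)}(5)] = 1/30240 × (0.000162250 − 0.000571721) = -1.35407e-08.

S_3 ≈ 25.1771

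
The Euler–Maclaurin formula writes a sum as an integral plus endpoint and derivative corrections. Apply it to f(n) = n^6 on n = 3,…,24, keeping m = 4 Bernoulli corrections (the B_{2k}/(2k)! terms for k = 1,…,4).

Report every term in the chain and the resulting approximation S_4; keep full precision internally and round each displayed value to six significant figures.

S_4 ≈ 7.54741e+08

The integral term ∫_3^24 x^6 dx = 6.55210e+08.
Endpoint term: (f(3) + f(24))/2 = (729.000 + 1.91103e+08)/2 = 9.55519e+07.
Integral + boundary = 7.50762e+08.
Order-1 term: 1/12 · (4.77757e+07 − 1458.00) = 3.98119e+06.
Running total after k=1: 7.54743e+08.
Order-2 term: −1/720 · (1.65888e+06 − 3240.00) = -2299.50.
Running total after k=2: 7.54741e+08.
Order-3 term: 1/30240 · (17280.0 − 2160.00) = 0.500000.
Running total after k=3: 7.54741e+08.
Order-4 term: −1/1209600 · (0.00000 − 0.00000) = 0.00000.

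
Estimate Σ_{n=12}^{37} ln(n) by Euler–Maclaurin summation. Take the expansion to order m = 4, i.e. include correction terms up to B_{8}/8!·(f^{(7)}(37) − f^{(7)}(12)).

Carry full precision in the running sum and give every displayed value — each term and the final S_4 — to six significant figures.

∫_12^37 ln(x) dx evaluates to 78.7851.
½[f(12) + f(37)] = ½[2.48491 + 3.61092] = 3.04791.
So far: 81.8330.
k=1: B_{2}/(2)! × [f^{(1)}(37) − f^{(1)}(12)] = 1/12 × (0.0270270 − 0.0833333) = -0.00469219.
Running total after k=1: 81.8283.
k=2: B_{4}/(4)! × [f^{(3)}(37) − f^{(3)}(12)] = −1/720 × (3.94843e-05 − 0.00115741) = 1.55267e-06.
Running total after k=2: 81.8283.
k=3: B_{6}/(6)! × [f^{(5)}(37) − f^{(5)}(12)] = 1/30240 × (3.46101e-07 − 9.64506e-05) = -3.17806e-09.
Running total after k=3: 81.8283.
k=4: B_{8}/(8)! × [f^{(7)}(37) − f^{(7)}(12)] = −1/1209600 × (7.58439e-09 − 2.00939e-05) = 1.66057e-11.

S_4 ≈ 81.8283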